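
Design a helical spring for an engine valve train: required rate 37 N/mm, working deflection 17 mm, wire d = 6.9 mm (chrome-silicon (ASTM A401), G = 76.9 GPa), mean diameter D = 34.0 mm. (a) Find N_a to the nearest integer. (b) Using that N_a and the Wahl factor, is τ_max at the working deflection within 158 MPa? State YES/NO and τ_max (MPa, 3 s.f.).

N_a = Gd⁴/(8D³k) = (76.9×10³)(6.9⁴)/(8·34.0³·37) = 14.98 → N_a = 15
Actual rate k = Gd⁴/(8D³·15) = 36.958 N/mm
Working load F = kδ = 36.958·17 = 628.28 N
C = 34.0/6.9 = 4.9275; K_W = (4C−1)/(4C−4)+0.615/C = 1.3158
τ_max = K_W·8FD/(πd³) = 1.3158·165.59 = 217.87 MPa
τ_max > 158 MPa → exceeds allowable

(a) 15 coils; (b) NO, τ_max = 218 MPa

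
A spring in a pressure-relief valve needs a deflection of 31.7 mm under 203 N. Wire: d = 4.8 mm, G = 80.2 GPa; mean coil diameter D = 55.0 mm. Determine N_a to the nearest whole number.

Required rate k = F/δ = 203/31.7 = 6.4038 N/mm
N_a = Gd⁴/(8D³k) = (80.2×10³ × 4.8⁴)/(8 × 55.0³ × 6.4038)
    = 4.25735e+07 / 8.52344e+06 = 4.995 → 5 coils

5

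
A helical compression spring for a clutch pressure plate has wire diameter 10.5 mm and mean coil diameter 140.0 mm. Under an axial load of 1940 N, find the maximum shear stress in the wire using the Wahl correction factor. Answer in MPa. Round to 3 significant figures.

Spring index C = D/d = 140.0/10.5 = 13.3333
K_W = (4C−1)/(4C−4) + 0.615/C = 52.333/49.333 + 0.0461 = 1.1069
τ₀ = 8FD/(πd³) = 8·1940·140.0/(π·10.5³) = 2.1728e+06/3636.8 = 597.45 MPa
τ_max = K·τ₀ = 1.1069 × 597.45 = 661.34 MPa

661 MPa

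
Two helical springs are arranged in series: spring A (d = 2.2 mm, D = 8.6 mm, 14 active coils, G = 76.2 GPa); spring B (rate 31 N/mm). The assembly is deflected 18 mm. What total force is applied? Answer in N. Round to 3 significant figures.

k_A = Gd⁴/(8D³N_a) = (76.2×10³)(2.2⁴)/(8·8.6³·14) = 25.057 N/mm
Series: 1/k_eq = 1/25.057 + 1/31 = 0.072167; k_eq = 13.857 N/mm
F = k_eq·δ = 13.857·18 = 249.42 N

249 N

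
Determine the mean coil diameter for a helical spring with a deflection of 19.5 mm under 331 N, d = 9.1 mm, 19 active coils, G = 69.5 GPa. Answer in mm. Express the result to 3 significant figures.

Required rate k = F/δ = 331/19.5 = 16.974 N/mm
D = (Gd⁴/(8N_a·k))^(1/3) = (69.5×10³·9.1⁴/(8·19·16.974))^(1/3)
  = (184720)^(1/3) = 56.9514 mm

57.0 mm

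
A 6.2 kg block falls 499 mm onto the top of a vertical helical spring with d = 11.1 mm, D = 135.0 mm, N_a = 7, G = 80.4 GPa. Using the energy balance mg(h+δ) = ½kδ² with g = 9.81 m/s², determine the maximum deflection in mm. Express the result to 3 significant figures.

k = Gd⁴/(8D³N_a) = (80.4×10³)(11.1⁴)/(8·135.0³·7) = 8.8585 N/mm
W = mg = 6.2 × 9.81 = 60.822 N
½kδ² − Wδ − Wh = 0 → δ = (W + √(W² + 2kWh))/k
δ = (60.822 + √(3699.3 + 537712))/8.8585 = (60.822 + 735.81)/8.8585 = 89.928 mm

89.9 mm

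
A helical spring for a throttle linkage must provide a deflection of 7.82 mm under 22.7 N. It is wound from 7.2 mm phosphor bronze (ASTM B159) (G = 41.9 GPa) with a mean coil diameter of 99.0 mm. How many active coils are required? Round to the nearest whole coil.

5

Required rate k = F/δ = 22.7/7.82 = 2.9028 N/mm
N_a = Gd⁴/(8D³k) = (41.9×10³ × 7.2⁴)/(8 × 99.0³ × 2.9028)
    = 1.12601e+08 / 2.25328e+07 = 4.997 → 5 coils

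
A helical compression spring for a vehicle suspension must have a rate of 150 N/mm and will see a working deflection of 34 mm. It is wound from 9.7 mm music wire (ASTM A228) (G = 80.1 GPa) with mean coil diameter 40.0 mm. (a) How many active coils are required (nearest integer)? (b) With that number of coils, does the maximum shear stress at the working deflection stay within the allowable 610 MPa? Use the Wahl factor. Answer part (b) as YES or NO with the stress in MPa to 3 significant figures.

N_a = Gd⁴/(8D³k) = (80.1×10³)(9.7⁴)/(8·40.0³·150) = 9.233 → N_a = 9
Actual rate k = Gd⁴/(8D³·9) = 153.89 N/mm
Working load F = kδ = 153.89·34 = 5232.2 N
C = 40.0/9.7 = 4.1237; K_W = (4C−1)/(4C−4)+0.615/C = 1.3892
τ_max = K_W·8FD/(πd³) = 1.3892·583.94 = 811.24 MPa
τ_max > 610 MPa → exceeds allowable

(a) 9 coils; (b) NO, τ_max = 811 MPa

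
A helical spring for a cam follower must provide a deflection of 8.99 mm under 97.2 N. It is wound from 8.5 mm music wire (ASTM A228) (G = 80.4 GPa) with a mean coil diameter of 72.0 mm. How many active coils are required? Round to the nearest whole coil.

13

Required rate k = F/δ = 97.2/8.99 = 10.812 N/mm
N_a = Gd⁴/(8D³k) = (80.4×10³ × 8.5⁴)/(8 × 72.0³ × 10.812)
    = 4.19693e+08 / 3.22845e+07 = 13 → 13 coils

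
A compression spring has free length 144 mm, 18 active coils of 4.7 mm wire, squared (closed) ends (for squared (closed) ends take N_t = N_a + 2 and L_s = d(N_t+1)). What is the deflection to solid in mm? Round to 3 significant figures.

45.3 mm

N_t = 20; L_s = 4.7·21 = 98.7 mm
δ_solid = L₀ − L_s = 144 − 98.7 = 45.3 mm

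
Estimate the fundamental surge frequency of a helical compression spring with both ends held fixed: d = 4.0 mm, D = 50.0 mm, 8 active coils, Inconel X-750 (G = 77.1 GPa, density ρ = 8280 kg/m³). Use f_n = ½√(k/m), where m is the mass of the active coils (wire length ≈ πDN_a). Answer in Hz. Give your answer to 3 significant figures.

k = Gd⁴/(8D³N_a) = (77.1×10³)(4.0⁴)/(8·50.0³·8) = 2.4672 N/mm = 2467.2 N/m
Wire length L = πDN_a = π·50.0·8 = 1256.6 mm
m = ρ·(πd²/4)·L = 8280 × 12.566×10⁻⁶ m² × 1.2566 m = 0.13075 kg
f_n = ½√(k/m) = 0.5·√(2467.2/0.13075) = 0.5·√(18869) = 68.683 Hz

68.7 Hz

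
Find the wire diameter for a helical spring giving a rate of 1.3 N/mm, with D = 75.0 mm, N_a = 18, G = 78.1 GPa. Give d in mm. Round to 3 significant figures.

5.64 mm

d = (8D³N_a·k / G)^(1/4) = (8·75.0³·18·1.3 / (78.1×10³))^0.25
  = (1011.2)^0.25 = 5.6391 mm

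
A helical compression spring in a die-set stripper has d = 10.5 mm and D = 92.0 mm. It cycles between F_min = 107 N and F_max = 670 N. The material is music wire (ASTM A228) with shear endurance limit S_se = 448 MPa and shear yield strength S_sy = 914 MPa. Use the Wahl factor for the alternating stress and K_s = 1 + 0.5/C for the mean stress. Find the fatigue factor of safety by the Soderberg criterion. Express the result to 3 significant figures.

4.18

C = D/d = 92.0/10.5 = 8.7619; K_W = (4C−1)/(4C−4)+0.615/C = 1.1668; K_s = 1+0.5/C = 1.0571
F_a = (F_max−F_min)/2 = 281.5 N; F_m = (F_max+F_min)/2 = 388.5 N
τ_a = K_W·8F_aD/(πd³) = 1.1668 × 56.969 = 66.472 MPa
τ_m = K_s·8F_mD/(πd³) = 1.0571 × 78.623 = 83.11 MPa
Soderberg: 1/n_f = τ_a/S_se + τ_m/S_sy = 66.472/448 + 83.11/914 = 0.14838 + 0.09093 = 0.23931
n_f = 1/0.23931 = 4.179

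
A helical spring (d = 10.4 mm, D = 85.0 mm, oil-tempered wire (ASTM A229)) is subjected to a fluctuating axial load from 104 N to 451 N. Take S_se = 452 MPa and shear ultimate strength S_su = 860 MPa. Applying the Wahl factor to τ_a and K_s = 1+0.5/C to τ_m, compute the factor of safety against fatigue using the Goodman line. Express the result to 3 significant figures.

C = D/d = 85.0/10.4 = 8.1731; K_W = (4C−1)/(4C−4)+0.615/C = 1.1798; K_s = 1+0.5/C = 1.0612
F_a = (F_max−F_min)/2 = 173.5 N; F_m = (F_max+F_min)/2 = 277.5 N
τ_a = K_W·8F_aD/(πd³) = 1.1798 × 33.386 = 39.388 MPa
τ_m = K_s·8F_mD/(πd³) = 1.0612 × 53.398 = 56.664 MPa
Goodman: 1/n_f = τ_a/S_se + τ_m/S_su = 39.388/452 + 56.664/860 = 0.08714 + 0.06589 = 0.15303
n_f = 1/0.15303 = 6.535

6.53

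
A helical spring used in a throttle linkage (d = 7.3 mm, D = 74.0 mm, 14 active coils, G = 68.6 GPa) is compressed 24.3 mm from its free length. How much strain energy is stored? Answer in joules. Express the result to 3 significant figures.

1.27 J

k = Gd⁴/(8D³N_a) = (68.6×10³)(7.3⁴)/(8·74.0³·14) = 4.2924 N/mm
U = ½kδ² = 0.5 × 4.2924 × 24.3² = 1267.3 N·mm = 1.2673 J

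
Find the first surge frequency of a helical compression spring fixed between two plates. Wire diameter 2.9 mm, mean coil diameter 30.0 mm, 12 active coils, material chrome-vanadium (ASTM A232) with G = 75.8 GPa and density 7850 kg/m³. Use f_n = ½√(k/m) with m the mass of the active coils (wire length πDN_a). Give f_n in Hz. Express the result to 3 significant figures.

93.9 Hz

k = Gd⁴/(8D³N_a) = (75.8×10³)(2.9⁴)/(8·30.0³·12) = 2.0684 N/mm = 2068.4 N/m
Wire length L = πDN_a = π·30.0·12 = 1131 mm
m = ρ·(πd²/4)·L = 7850 × 6.6052×10⁻⁶ m² × 1.131 m = 0.058642 kg
f_n = ½√(k/m) = 0.5·√(2068.4/0.058642) = 0.5·√(35271) = 93.903 Hz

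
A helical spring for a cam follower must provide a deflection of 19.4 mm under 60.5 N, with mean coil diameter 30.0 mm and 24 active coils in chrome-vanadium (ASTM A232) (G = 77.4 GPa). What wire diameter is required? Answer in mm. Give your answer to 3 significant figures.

3.80 mm

Required rate k = F/δ = 60.5/19.4 = 3.1186 N/mm
d = (8D³N_a·k / G)^(1/4) = (8·30.0³·24·3.1186 / (77.4×10³))^0.25
  = (208.87)^0.25 = 3.8016 mm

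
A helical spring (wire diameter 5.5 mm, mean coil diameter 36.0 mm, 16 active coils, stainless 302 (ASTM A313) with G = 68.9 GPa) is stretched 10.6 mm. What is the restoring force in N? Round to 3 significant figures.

k = Gd⁴/(8D³N_a) = (68.9×10³)(5.5⁴)/(8·36.0³·16) = 10.557 N/mm
F = k·δ = 10.557 × 10.6 = 111.91 N

112 N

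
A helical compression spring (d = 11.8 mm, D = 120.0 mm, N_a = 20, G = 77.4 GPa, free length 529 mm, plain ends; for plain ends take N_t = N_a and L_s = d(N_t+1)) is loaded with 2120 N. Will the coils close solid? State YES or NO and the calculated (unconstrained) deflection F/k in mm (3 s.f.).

k = Gd⁴/(8D³N_a) = (77.4×10³)(11.8⁴)/(8·120.0³·20) = 5.4276 N/mm
N_t = 20; L_s = 11.8·21 = 247.8 mm; δ_solid = L₀ − L_s = 529 − 247.8 = 281.2 mm
δ = F/k = 2120/5.4276 = 390.6 mm
δ ≥ δ_solid → spring goes solid

YES, δ = 391 mm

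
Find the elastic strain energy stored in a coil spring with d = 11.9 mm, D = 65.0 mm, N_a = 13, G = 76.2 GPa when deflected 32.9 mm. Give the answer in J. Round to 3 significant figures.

k = Gd⁴/(8D³N_a) = (76.2×10³)(11.9⁴)/(8·65.0³·13) = 53.502 N/mm
U = ½kδ² = 0.5 × 53.502 × 32.9² = 28956 N·mm = 28.956 J

29.0 J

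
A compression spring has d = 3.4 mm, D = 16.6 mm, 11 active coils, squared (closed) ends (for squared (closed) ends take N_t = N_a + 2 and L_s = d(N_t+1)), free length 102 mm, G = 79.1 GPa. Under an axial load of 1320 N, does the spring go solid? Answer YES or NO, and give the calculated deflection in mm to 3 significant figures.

NO, δ = 50.3 mm

k = Gd⁴/(8D³N_a) = (79.1×10³)(3.4⁴)/(8·16.6³·11) = 26.259 N/mm
N_t = 13; L_s = 3.4·14 = 47.6 mm; δ_solid = L₀ − L_s = 102 − 47.6 = 54.4 mm
δ = F/k = 1320/26.259 = 50.268 mm
δ < δ_solid → spring does not go solid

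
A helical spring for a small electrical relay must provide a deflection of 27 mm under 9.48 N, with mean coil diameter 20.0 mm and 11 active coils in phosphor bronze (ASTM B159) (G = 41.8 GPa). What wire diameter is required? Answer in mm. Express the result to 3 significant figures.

1.56 mm

Required rate k = F/δ = 9.48/27 = 0.35111 N/mm
d = (8D³N_a·k / G)^(1/4) = (8·20.0³·11·0.35111 / (41.8×10³))^0.25
  = (5.9135)^0.25 = 1.5594 mm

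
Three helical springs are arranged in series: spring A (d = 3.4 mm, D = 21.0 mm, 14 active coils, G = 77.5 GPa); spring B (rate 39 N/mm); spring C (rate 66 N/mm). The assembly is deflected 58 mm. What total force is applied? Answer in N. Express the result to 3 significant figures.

412 N

k_A = Gd⁴/(8D³N_a) = (77.5×10³)(3.4⁴)/(8·21.0³·14) = 9.9848 N/mm
Series: 1/k_eq = 1/9.9848 + 1/39 + 1/66 = 0.14094; k_eq = 7.095 N/mm
F = k_eq·δ = 7.095·58 = 411.51 N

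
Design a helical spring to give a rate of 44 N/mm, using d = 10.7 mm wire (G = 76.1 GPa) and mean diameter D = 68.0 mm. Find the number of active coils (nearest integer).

N_a = Gd⁴/(8D³k) = (76.1×10³ × 10.7⁴)/(8 × 68.0³ × 44)
    = 9.97516e+08 / 1.1068e+08 = 9.013 → 9 coils

9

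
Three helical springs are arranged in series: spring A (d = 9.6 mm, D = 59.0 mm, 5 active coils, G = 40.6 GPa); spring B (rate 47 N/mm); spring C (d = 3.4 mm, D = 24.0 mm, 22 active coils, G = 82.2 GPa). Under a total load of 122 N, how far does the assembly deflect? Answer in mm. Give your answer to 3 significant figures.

32.5 mm

k_A = Gd⁴/(8D³N_a) = (40.6×10³)(9.6⁴)/(8·59.0³·5) = 41.975 N/mm
k_C = Gd⁴/(8D³N_a) = (82.2×10³)(3.4⁴)/(8·24.0³·22) = 4.5148 N/mm
Series: 1/k_eq = 1/41.975 + 1/47 + 1/4.5148 = 0.26659; k_eq = 3.751 N/mm
δ = F/k_eq = 122/3.751 = 32.524 mm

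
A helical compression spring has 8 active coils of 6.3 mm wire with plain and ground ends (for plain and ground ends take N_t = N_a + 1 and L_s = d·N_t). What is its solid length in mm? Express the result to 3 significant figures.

plain and ground ends: N_t = N_a + 1 = 8 + 1 = 9
L_s = d·N_t = 6.3 × 9 = 56.7 mm

56.7 mm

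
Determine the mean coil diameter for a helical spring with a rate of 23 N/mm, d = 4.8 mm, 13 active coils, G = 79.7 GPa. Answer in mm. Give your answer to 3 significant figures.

26.1 mm

D = (Gd⁴/(8N_a·k))^(1/3) = (79.7×10³·4.8⁴/(8·13·23))^(1/3)
  = (17687.3)^(1/3) = 26.0548 mm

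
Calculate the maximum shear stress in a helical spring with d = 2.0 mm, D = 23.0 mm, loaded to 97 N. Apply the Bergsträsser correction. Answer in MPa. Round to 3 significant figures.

Spring index C = D/d = 23.0/2.0 = 11.5000
K_B = (4C+2)/(4C−3) = 48.000/43.000 = 1.1163
τ₀ = 8FD/(πd³) = 8·97·23.0/(π·2.0³) = 17848/25.133 = 710.15 MPa
τ_max = K·τ₀ = 1.1163 × 710.15 = 792.72 MPa

793 MPa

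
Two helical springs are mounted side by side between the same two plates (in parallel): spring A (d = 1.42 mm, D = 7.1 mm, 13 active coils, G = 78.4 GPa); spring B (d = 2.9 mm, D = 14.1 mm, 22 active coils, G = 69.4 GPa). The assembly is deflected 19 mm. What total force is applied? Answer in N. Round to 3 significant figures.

k_A = Gd⁴/(8D³N_a) = (78.4×10³)(1.42⁴)/(8·7.1³·13) = 8.5637 N/mm
k_B = Gd⁴/(8D³N_a) = (69.4×10³)(2.9⁴)/(8·14.1³·22) = 9.949 N/mm
Parallel: k_eq = 8.5637 + 9.949 = 18.513 N/mm
F = k_eq·δ = 18.513·19 = 351.74 N

352 N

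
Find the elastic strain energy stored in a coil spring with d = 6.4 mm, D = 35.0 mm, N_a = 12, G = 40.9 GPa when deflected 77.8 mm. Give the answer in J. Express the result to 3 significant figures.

50.5 J

k = Gd⁴/(8D³N_a) = (40.9×10³)(6.4⁴)/(8·35.0³·12) = 16.671 N/mm
U = ½kδ² = 0.5 × 16.671 × 77.8² = 50454 N·mm = 50.454 J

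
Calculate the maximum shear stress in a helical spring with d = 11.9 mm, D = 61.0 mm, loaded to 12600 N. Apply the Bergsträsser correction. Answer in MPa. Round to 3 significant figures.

1490 MPa

Spring index C = D/d = 61.0/11.9 = 5.1261
K_B = (4C+2)/(4C−3) = 22.504/17.504 = 1.2856
τ₀ = 8FD/(πd³) = 8·12600·61.0/(π·11.9³) = 6.1488e+06/5294.1 = 1161.4 MPa
τ_max = K·τ₀ = 1.2856 × 1161.4 = 1493.2 MPa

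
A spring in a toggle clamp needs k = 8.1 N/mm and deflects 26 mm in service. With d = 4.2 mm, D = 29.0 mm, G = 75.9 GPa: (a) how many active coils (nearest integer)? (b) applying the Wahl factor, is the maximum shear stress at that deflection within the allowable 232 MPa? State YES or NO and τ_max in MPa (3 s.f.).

N_a = Gd⁴/(8D³k) = (75.9×10³)(4.2⁴)/(8·29.0³·8.1) = 14.94 → N_a = 15
Actual rate k = Gd⁴/(8D³·15) = 8.0698 N/mm
Working load F = kδ = 8.0698·26 = 209.82 N
C = 29.0/4.2 = 6.9048; K_W = (4C−1)/(4C−4)+0.615/C = 1.2161
τ_max = K_W·8FD/(πd³) = 1.2161·209.14 = 254.33 MPa
τ_max > 232 MPa → exceeds allowable

(a) 15 coils; (b) NO, τ_max = 254 MPa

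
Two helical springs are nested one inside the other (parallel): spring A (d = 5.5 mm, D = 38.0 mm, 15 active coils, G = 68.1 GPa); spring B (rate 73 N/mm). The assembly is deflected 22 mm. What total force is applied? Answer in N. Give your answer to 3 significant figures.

1810 N

k_A = Gd⁴/(8D³N_a) = (68.1×10³)(5.5⁴)/(8·38.0³·15) = 9.4638 N/mm
Parallel: k_eq = 9.4638 + 73 = 82.464 N/mm
F = k_eq·δ = 82.464·22 = 1814.2 N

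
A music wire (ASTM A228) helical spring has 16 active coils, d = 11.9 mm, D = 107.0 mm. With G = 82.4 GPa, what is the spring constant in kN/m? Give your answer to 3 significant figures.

k = Gd⁴/(8D³N_a) = (82.4×10³ × 11.9⁴) / (8 × 107.0³ × 16)
  = 1.6524e+09 / 1.56806e+08 = 10.538 N/mm

10.5 kN/m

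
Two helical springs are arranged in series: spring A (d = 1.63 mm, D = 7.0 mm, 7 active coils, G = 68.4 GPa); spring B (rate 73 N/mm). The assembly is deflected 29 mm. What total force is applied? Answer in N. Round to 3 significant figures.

k_A = Gd⁴/(8D³N_a) = (68.4×10³)(1.63⁴)/(8·7.0³·7) = 25.138 N/mm
Series: 1/k_eq = 1/25.138 + 1/73 = 0.05348; k_eq = 18.699 N/mm
F = k_eq·δ = 18.699·29 = 542.26 N

542 N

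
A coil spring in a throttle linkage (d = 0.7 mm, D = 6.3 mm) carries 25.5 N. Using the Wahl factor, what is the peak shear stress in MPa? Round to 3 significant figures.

Spring index C = D/d = 6.3/0.7 = 9.0000
K_W = (4C−1)/(4C−4) + 0.615/C = 35.000/32.000 + 0.0683 = 1.1621
τ₀ = 8FD/(πd³) = 8·25.5·6.3/(π·0.7³) = 1285.2/1.0776 = 1192.7 MPa
τ_max = K·τ₀ = 1.1621 × 1192.7 = 1386 MPa

1390 MPa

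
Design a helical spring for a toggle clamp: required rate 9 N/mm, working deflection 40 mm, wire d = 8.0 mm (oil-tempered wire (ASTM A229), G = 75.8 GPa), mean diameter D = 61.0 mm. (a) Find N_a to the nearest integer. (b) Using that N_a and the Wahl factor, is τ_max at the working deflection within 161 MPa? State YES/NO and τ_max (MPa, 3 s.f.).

N_a = Gd⁴/(8D³k) = (75.8×10³)(8.0⁴)/(8·61.0³·9) = 19 → N_a = 19
Actual rate k = Gd⁴/(8D³·19) = 8.999 N/mm
Working load F = kδ = 8.999·40 = 359.96 N
C = 61.0/8.0 = 7.6250; K_W = (4C−1)/(4C−4)+0.615/C = 1.1939
τ_max = K_W·8FD/(πd³) = 1.1939·109.21 = 130.38 MPa
τ_max ≤ 161 MPa → acceptable

(a) 19 coils; (b) YES, τ_max = 130 MPa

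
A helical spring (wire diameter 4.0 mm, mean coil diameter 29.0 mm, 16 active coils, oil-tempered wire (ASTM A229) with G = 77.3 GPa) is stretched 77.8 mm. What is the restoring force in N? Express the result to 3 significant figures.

k = Gd⁴/(8D³N_a) = (77.3×10³)(4.0⁴)/(8·29.0³·16) = 6.3389 N/mm
F = k·δ = 6.3389 × 77.8 = 493.17 N

493 N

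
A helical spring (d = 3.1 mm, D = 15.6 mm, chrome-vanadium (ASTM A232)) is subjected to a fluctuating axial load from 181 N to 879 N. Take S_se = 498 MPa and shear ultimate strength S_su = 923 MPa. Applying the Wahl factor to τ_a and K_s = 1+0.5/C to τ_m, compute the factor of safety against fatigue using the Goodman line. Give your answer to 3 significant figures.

C = D/d = 15.6/3.1 = 5.0323; K_W = (4C−1)/(4C−4)+0.615/C = 1.3082; K_s = 1+0.5/C = 1.0994
F_a = (F_max−F_min)/2 = 349 N; F_m = (F_max+F_min)/2 = 530 N
τ_a = K_W·8F_aD/(πd³) = 1.3082 × 465.38 = 608.81 MPa
τ_m = K_s·8F_mD/(πd³) = 1.0994 × 706.73 = 776.95 MPa
Goodman: 1/n_f = τ_a/S_se + τ_m/S_su = 608.81/498 + 776.95/923 = 1.22251 + 0.84177 = 2.0643
n_f = 1/2.0643 = 0.4844

0.484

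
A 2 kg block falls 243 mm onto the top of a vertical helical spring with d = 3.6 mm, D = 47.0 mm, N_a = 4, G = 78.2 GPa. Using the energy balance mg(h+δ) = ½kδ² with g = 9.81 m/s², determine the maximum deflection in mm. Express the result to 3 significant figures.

54.3 mm

k = Gd⁴/(8D³N_a) = (78.2×10³)(3.6⁴)/(8·47.0³·4) = 3.9534 N/mm
W = mg = 2 × 9.81 = 19.62 N
½kδ² − Wδ − Wh = 0 → δ = (W + √(W² + 2kWh))/k
δ = (19.62 + √(384.94 + 37697.1))/3.9534 = (19.62 + 195.15)/3.9534 = 54.324 mm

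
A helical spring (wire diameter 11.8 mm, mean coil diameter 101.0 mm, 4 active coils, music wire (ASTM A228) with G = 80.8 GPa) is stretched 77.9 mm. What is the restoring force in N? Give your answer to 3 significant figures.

3700 N

k = Gd⁴/(8D³N_a) = (80.8×10³)(11.8⁴)/(8·101.0³·4) = 47.514 N/mm
F = k·δ = 47.514 × 77.9 = 3701.4 N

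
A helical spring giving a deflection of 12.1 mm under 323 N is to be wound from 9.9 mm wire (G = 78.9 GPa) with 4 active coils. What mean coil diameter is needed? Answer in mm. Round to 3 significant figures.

96.1 mm

Required rate k = F/δ = 323/12.1 = 26.694 N/mm
D = (Gd⁴/(8N_a·k))^(1/3) = (78.9×10³·9.9⁴/(8·4·26.694))^(1/3)
  = (887259)^(1/3) = 96.0912 mm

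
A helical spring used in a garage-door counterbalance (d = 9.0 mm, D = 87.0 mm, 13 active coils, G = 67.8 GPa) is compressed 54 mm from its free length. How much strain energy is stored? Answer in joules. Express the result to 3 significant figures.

k = Gd⁴/(8D³N_a) = (67.8×10³)(9.0⁴)/(8·87.0³·13) = 6.4954 N/mm
U = ½kδ² = 0.5 × 6.4954 × 54² = 9470.4 N·mm = 9.4704 J

9.47 J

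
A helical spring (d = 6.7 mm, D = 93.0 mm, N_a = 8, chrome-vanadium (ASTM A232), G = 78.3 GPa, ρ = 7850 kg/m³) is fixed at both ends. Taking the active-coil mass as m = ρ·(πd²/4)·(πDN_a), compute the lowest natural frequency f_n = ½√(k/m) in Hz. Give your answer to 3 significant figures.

k = Gd⁴/(8D³N_a) = (78.3×10³)(6.7⁴)/(8·93.0³·8) = 3.065 N/mm = 3065 N/m
Wire length L = πDN_a = π·93.0·8 = 2337.3 mm
m = ρ·(πd²/4)·L = 7850 × 35.257×10⁻⁶ m² × 2.3373 m = 0.64689 kg
f_n = ½√(k/m) = 0.5·√(3065/0.64689) = 0.5·√(4738.1) = 34.417 Hz

34.4 Hz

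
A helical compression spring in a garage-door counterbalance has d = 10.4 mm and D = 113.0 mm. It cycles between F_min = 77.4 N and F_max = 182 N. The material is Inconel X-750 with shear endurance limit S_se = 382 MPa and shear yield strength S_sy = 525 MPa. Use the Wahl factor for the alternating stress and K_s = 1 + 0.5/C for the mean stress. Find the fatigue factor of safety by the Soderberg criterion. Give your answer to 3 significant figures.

9.45

C = D/d = 113.0/10.4 = 10.8654; K_W = (4C−1)/(4C−4)+0.615/C = 1.1326; K_s = 1+0.5/C = 1.0460
F_a = (F_max−F_min)/2 = 52.3 N; F_m = (F_max+F_min)/2 = 129.7 N
τ_a = K_W·8F_aD/(πd³) = 1.1326 × 13.379 = 15.153 MPa
τ_m = K_s·8F_mD/(πd³) = 1.0460 × 33.179 = 34.705 MPa
Soderberg: 1/n_f = τ_a/S_se + τ_m/S_sy = 15.153/382 + 34.705/525 = 0.03967 + 0.06611 = 0.10577
n_f = 1/0.10577 = 9.454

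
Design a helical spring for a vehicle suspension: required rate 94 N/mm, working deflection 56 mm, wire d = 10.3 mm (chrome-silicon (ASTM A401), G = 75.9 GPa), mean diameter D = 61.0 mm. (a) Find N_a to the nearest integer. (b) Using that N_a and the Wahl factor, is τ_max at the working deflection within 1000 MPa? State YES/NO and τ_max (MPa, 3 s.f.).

(a) 5 coils; (b) YES, τ_max = 941 MPa

N_a = Gd⁴/(8D³k) = (75.9×10³)(10.3⁴)/(8·61.0³·94) = 5.005 → N_a = 5
Actual rate k = Gd⁴/(8D³·5) = 94.09 N/mm
Working load F = kδ = 94.09·56 = 5269 N
C = 61.0/10.3 = 5.9223; K_W = (4C−1)/(4C−4)+0.615/C = 1.2562
τ_max = K_W·8FD/(πd³) = 1.2562·749.01 = 940.91 MPa
τ_max ≤ 1000 MPa → acceptable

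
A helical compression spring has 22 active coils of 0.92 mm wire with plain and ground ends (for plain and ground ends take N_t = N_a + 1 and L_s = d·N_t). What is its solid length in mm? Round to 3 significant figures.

21.2 mm

plain and ground ends: N_t = N_a + 1 = 22 + 1 = 23
L_s = d·N_t = 0.92 × 23 = 21.16 mm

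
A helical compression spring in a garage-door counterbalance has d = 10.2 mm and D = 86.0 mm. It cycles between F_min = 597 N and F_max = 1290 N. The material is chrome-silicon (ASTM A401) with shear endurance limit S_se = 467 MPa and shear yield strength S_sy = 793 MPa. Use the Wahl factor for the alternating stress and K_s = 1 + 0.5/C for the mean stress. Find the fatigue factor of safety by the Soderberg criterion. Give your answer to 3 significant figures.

2.27

C = D/d = 86.0/10.2 = 8.4314; K_W = (4C−1)/(4C−4)+0.615/C = 1.1739; K_s = 1+0.5/C = 1.0593
F_a = (F_max−F_min)/2 = 346.5 N; F_m = (F_max+F_min)/2 = 943.5 N
τ_a = K_W·8F_aD/(πd³) = 1.1739 × 71.506 = 83.938 MPa
τ_m = K_s·8F_mD/(πd³) = 1.0593 × 194.71 = 206.25 MPa
Soderberg: 1/n_f = τ_a/S_se + τ_m/S_sy = 83.938/467 + 206.25/793 = 0.17974 + 0.26009 = 0.43983
n_f = 1/0.43983 = 2.274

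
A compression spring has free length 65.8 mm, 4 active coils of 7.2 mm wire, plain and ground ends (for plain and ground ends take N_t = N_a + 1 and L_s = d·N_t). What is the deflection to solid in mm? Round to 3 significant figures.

N_t = 5; L_s = 7.2·5 = 36 mm
δ_solid = L₀ − L_s = 65.8 − 36 = 29.8 mm

29.8 mm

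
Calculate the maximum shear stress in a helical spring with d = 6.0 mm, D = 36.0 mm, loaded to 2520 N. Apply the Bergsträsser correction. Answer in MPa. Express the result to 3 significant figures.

1320 MPa

Spring index C = D/d = 36.0/6.0 = 6.0000
K_B = (4C+2)/(4C−3) = 26.000/21.000 = 1.2381
τ₀ = 8FD/(πd³) = 8·2520·36.0/(π·6.0³) = 725760/678.58 = 1069.5 MPa
τ_max = K·τ₀ = 1.2381 × 1069.5 = 1324.2 MPa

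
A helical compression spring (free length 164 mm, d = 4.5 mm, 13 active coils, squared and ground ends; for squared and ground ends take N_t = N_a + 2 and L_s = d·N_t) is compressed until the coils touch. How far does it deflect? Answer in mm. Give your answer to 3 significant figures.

96.5 mm

N_t = 15; L_s = 4.5·15 = 67.5 mm
δ_solid = L₀ − L_s = 164 − 67.5 = 96.5 mm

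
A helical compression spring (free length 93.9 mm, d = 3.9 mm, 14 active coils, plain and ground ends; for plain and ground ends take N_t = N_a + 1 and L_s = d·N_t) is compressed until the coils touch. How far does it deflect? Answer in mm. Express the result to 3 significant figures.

35.4 mm

N_t = 15; L_s = 3.9·15 = 58.5 mm
δ_solid = L₀ − L_s = 93.9 − 58.5 = 35.4 mm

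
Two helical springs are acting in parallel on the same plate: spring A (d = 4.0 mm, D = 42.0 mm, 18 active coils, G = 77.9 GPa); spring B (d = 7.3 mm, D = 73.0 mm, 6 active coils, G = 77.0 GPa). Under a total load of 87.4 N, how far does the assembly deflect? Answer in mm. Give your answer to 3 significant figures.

6.44 mm

k_A = Gd⁴/(8D³N_a) = (77.9×10³)(4.0⁴)/(8·42.0³·18) = 1.8692 N/mm
k_B = Gd⁴/(8D³N_a) = (77.0×10³)(7.3⁴)/(8·73.0³·6) = 11.71 N/mm
Parallel: k_eq = 1.8692 + 11.71 = 13.58 N/mm
δ = F/k_eq = 87.4/13.58 = 6.4361 mm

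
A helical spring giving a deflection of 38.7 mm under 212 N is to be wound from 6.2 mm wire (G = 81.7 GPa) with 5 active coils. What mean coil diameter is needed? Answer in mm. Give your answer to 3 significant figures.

82.0 mm

Required rate k = F/δ = 212/38.7 = 5.478 N/mm
D = (Gd⁴/(8N_a·k))^(1/3) = (81.7×10³·6.2⁴/(8·5·5.478))^(1/3)
  = (550940)^(1/3) = 81.9788 mm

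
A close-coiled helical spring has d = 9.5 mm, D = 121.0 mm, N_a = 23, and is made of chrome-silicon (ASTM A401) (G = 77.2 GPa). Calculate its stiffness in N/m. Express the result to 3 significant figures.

k = Gd⁴/(8D³N_a) = (77.2×10³ × 9.5⁴) / (8 × 121.0³ × 23)
  = 6.28799e+08 / 3.25967e+08 = 1.929 N/mm = 1929 N/m

1930 N/m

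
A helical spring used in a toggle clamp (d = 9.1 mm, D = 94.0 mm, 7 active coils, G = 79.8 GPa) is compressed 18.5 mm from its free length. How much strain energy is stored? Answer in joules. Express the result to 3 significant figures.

2.01 J

k = Gd⁴/(8D³N_a) = (79.8×10³)(9.1⁴)/(8·94.0³·7) = 11.765 N/mm
U = ½kδ² = 0.5 × 11.765 × 18.5² = 2013.3 N·mm = 2.0133 J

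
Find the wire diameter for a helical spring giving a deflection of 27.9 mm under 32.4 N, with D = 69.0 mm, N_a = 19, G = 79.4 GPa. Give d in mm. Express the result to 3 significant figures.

5.20 mm

Required rate k = F/δ = 32.4/27.9 = 1.1613 N/mm
d = (8D³N_a·k / G)^(1/4) = (8·69.0³·19·1.1613 / (79.4×10³))^0.25
  = (730.32)^0.25 = 5.1985 mm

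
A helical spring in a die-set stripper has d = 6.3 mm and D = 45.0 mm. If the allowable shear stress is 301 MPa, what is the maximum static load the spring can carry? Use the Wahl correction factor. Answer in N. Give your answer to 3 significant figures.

544 N

C = D/d = 45.0/6.3 = 7.1429
K_W = (4C−1)/(4C−4) + 0.615/C = 27.571/24.571 + 0.0861 = 1.2082
τ_max = K·8FD/(πd³) → F_max = τ_allow·πd³/(8DK)
F_max = 301·π·6.3³/(8·45.0·1.2082) = 2.3645e+05/434.95 = 543.62 N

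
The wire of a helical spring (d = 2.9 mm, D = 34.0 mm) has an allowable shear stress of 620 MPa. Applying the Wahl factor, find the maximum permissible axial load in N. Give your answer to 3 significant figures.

C = D/d = 34.0/2.9 = 11.7241
K_W = (4C−1)/(4C−4) + 0.615/C = 45.897/42.897 + 0.0525 = 1.1224
τ_max = K·8FD/(πd³) → F_max = τ_allow·πd³/(8DK)
F_max = 620·π·2.9³/(8·34.0·1.1224) = 47505/305.29 = 155.6 N

156 N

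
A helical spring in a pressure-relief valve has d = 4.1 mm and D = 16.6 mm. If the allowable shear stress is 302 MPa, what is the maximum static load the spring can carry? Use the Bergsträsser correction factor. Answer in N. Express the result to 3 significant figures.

357 N

C = D/d = 16.6/4.1 = 4.0488
K_B = (4C+2)/(4C−3) = 18.195/13.195 = 1.3789
τ_max = K·8FD/(πd³) → F_max = τ_allow·πd³/(8DK)
F_max = 302·π·4.1³/(8·16.6·1.3789) = 65390/183.12 = 357.08 N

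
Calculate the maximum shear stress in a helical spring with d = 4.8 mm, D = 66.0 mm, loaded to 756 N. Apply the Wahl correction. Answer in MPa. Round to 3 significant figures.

1270 MPa

Spring index C = D/d = 66.0/4.8 = 13.7500
K_W = (4C−1)/(4C−4) + 0.615/C = 54.000/51.000 + 0.0447 = 1.1036
τ₀ = 8FD/(πd³) = 8·756·66.0/(π·4.8³) = 399168/347.44 = 1148.9 MPa
τ_max = K·τ₀ = 1.1036 × 1148.9 = 1267.9 MPa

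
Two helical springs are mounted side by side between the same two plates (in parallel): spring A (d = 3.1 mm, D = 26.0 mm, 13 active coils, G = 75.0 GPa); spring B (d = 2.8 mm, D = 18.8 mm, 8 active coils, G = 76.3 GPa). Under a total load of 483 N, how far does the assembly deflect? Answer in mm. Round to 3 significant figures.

32.6 mm

k_A = Gd⁴/(8D³N_a) = (75.0×10³)(3.1⁴)/(8·26.0³·13) = 3.7893 N/mm
k_B = Gd⁴/(8D³N_a) = (76.3×10³)(2.8⁴)/(8·18.8³·8) = 11.028 N/mm
Parallel: k_eq = 3.7893 + 11.028 = 14.817 N/mm
δ = F/k_eq = 483/14.817 = 32.597 mm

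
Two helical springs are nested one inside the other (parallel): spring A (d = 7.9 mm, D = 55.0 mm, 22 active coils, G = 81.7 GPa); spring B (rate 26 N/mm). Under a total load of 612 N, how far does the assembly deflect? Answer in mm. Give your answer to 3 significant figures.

k_A = Gd⁴/(8D³N_a) = (81.7×10³)(7.9⁴)/(8·55.0³·22) = 10.868 N/mm
Parallel: k_eq = 10.868 + 26 = 36.868 N/mm
δ = F/k_eq = 612/36.868 = 16.6 mm

16.6 mm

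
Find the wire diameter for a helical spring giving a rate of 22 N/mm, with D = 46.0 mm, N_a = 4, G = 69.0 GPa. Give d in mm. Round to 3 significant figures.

5.61 mm

d = (8D³N_a·k / G)^(1/4) = (8·46.0³·4·22 / (69.0×10³))^0.25
  = (993.11)^0.25 = 5.6137 mm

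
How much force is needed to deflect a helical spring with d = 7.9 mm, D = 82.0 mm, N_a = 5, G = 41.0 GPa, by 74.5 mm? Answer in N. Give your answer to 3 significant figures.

539 N

k = Gd⁴/(8D³N_a) = (41.0×10³)(7.9⁴)/(8·82.0³·5) = 7.2409 N/mm
F = k·δ = 7.2409 × 74.5 = 539.44 N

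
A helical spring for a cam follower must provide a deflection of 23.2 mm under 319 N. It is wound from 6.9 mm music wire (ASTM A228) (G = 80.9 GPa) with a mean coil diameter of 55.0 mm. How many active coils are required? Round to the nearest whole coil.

10

Required rate k = F/δ = 319/23.2 = 13.75 N/mm
N_a = Gd⁴/(8D³k) = (80.9×10³ × 6.9⁴)/(8 × 55.0³ × 13.75)
    = 1.83377e+08 / 1.83012e+07 = 10.02 → 10 coils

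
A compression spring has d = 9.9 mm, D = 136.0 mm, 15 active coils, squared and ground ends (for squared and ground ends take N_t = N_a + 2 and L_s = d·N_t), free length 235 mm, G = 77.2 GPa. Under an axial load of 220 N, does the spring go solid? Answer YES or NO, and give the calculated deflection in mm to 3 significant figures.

YES, δ = 89.5 mm

k = Gd⁴/(8D³N_a) = (77.2×10³)(9.9⁴)/(8·136.0³·15) = 2.4567 N/mm
N_t = 17; L_s = 9.9·17 = 168.3 mm; δ_solid = L₀ − L_s = 235 − 168.3 = 66.7 mm
δ = F/k = 220/2.4567 = 89.549 mm
δ ≥ δ_solid → spring goes solid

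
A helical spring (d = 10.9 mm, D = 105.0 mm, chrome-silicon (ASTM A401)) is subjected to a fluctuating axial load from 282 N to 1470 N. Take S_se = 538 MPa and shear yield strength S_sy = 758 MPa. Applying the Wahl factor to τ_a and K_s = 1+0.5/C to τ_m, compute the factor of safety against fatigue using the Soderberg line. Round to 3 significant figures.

C = D/d = 105.0/10.9 = 9.6330; K_W = (4C−1)/(4C−4)+0.615/C = 1.1507; K_s = 1+0.5/C = 1.0519
F_a = (F_max−F_min)/2 = 594 N; F_m = (F_max+F_min)/2 = 876 N
τ_a = K_W·8F_aD/(πd³) = 1.1507 × 122.64 = 141.13 MPa
τ_m = K_s·8F_mD/(πd³) = 1.0519 × 180.86 = 190.25 MPa
Soderberg: 1/n_f = τ_a/S_se + τ_m/S_sy = 141.13/538 + 190.25/758 = 0.26232 + 0.25099 = 0.51331
n_f = 1/0.51331 = 1.948

1.95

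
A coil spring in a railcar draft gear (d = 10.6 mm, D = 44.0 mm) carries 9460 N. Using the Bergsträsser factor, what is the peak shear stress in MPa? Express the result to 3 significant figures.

Spring index C = D/d = 44.0/10.6 = 4.1509
K_B = (4C+2)/(4C−3) = 18.604/13.604 = 1.3675
τ₀ = 8FD/(πd³) = 8·9460·44.0/(π·10.6³) = 3.32992e+06/3741.7 = 889.95 MPa
τ_max = K·τ₀ = 1.3675 × 889.95 = 1217 MPa

1220 MPa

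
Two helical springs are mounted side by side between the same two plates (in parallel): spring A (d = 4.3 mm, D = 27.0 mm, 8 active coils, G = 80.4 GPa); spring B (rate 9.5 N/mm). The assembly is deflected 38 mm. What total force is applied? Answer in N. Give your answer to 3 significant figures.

1190 N

k_A = Gd⁴/(8D³N_a) = (80.4×10³)(4.3⁴)/(8·27.0³·8) = 21.82 N/mm
Parallel: k_eq = 21.82 + 9.5 = 31.32 N/mm
F = k_eq·δ = 31.32·38 = 1190.2 N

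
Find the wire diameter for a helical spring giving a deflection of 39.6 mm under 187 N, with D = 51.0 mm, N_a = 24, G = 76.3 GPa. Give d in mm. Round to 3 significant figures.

6.30 mm

Required rate k = F/δ = 187/39.6 = 4.7222 N/mm
d = (8D³N_a·k / G)^(1/4) = (8·51.0³·24·4.7222 / (76.3×10³))^0.25
  = (1576.3)^0.25 = 6.3010 mm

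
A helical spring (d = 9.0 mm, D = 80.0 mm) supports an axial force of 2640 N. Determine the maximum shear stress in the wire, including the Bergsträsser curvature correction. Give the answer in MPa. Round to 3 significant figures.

851 MPa

Spring index C = D/d = 80.0/9.0 = 8.8889
K_B = (4C+2)/(4C−3) = 37.556/32.556 = 1.1536
τ₀ = 8FD/(πd³) = 8·2640·80.0/(π·9.0³) = 1.6896e+06/2290.2 = 737.75 MPa
τ_max = K·τ₀ = 1.1536 × 737.75 = 851.05 MPa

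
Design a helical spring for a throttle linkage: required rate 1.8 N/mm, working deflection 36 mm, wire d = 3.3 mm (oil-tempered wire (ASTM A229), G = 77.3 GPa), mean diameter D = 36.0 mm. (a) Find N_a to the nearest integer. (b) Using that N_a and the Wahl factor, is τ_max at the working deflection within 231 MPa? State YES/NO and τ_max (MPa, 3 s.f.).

N_a = Gd⁴/(8D³k) = (77.3×10³)(3.3⁴)/(8·36.0³·1.8) = 13.64 → N_a = 14
Actual rate k = Gd⁴/(8D³·14) = 1.7543 N/mm
Working load F = kδ = 1.7543·36 = 63.156 N
C = 36.0/3.3 = 10.9091; K_W = (4C−1)/(4C−4)+0.615/C = 1.1321
τ_max = K_W·8FD/(πd³) = 1.1321·161.11 = 182.38 MPa
τ_max ≤ 231 MPa → acceptable

(a) 14 coils; (b) YES, τ_max = 182 MPa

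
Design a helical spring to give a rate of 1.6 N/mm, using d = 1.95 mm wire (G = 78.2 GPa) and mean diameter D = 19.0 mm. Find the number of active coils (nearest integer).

13

N_a = Gd⁴/(8D³k) = (78.2×10³ × 1.95⁴)/(8 × 19.0³ × 1.6)
    = 1.13069e+06 / 87795.2 = 12.88 → 13 coils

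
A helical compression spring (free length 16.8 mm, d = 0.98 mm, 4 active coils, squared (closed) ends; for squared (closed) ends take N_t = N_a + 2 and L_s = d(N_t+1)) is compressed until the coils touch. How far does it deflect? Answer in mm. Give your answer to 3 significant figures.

N_t = 6; L_s = 0.98·7 = 6.86 mm
δ_solid = L₀ − L_s = 16.8 − 6.86 = 9.94 mm

9.94 mm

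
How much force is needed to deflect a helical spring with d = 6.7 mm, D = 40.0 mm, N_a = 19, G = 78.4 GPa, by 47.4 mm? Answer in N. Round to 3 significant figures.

770 N

k = Gd⁴/(8D³N_a) = (78.4×10³)(6.7⁴)/(8·40.0³·19) = 16.24 N/mm
F = k·δ = 16.24 × 47.4 = 769.79 N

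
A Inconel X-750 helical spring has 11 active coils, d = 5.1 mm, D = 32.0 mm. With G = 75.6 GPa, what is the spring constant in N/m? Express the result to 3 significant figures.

17700 N/m

k = Gd⁴/(8D³N_a) = (75.6×10³ × 5.1⁴) / (8 × 32.0³ × 11)
  = 5.11449e+07 / 2.88358e+06 = 17.737 N/mm = 17737 N/m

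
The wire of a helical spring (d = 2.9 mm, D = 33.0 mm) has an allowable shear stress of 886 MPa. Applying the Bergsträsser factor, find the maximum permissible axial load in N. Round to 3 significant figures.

230 N

C = D/d = 33.0/2.9 = 11.3793
K_B = (4C+2)/(4C−3) = 47.517/42.517 = 1.1176
τ_max = K·8FD/(πd³) → F_max = τ_allow·πd³/(8DK)
F_max = 886·π·2.9³/(8·33.0·1.1176) = 67886/295.05 = 230.08 N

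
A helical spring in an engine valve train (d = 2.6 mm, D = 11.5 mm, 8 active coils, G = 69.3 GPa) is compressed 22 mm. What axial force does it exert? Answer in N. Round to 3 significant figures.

k = Gd⁴/(8D³N_a) = (69.3×10³)(2.6⁴)/(8·11.5³·8) = 32.535 N/mm
F = k·δ = 32.535 × 22 = 715.77 N

716 N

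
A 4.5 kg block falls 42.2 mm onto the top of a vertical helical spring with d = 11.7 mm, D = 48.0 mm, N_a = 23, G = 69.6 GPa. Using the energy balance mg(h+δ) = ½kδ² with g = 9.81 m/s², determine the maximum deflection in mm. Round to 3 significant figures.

k = Gd⁴/(8D³N_a) = (69.6×10³)(11.7⁴)/(8·48.0³·23) = 64.093 N/mm
W = mg = 4.5 × 9.81 = 44.145 N
½kδ² − Wδ − Wh = 0 → δ = (W + √(W² + 2kWh))/k
δ = (44.145 + √(1948.8 + 238800))/64.093 = (44.145 + 490.66)/64.093 = 8.3442 mm

8.34 mm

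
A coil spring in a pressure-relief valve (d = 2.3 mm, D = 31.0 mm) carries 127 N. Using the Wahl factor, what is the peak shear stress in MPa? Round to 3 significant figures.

Spring index C = D/d = 31.0/2.3 = 13.4783
K_W = (4C−1)/(4C−4) + 0.615/C = 52.913/49.913 + 0.0456 = 1.1057
τ₀ = 8FD/(πd³) = 8·127·31.0/(π·2.3³) = 31496/38.224 = 823.99 MPa
τ_max = K·τ₀ = 1.1057 × 823.99 = 911.11 MPa

911 MPa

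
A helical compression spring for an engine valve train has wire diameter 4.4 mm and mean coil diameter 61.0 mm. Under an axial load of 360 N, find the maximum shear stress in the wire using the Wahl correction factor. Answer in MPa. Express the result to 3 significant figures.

724 MPa

Spring index C = D/d = 61.0/4.4 = 13.8636
K_W = (4C−1)/(4C−4) + 0.615/C = 54.455/51.455 + 0.0444 = 1.1027
τ₀ = 8FD/(πd³) = 8·360·61.0/(π·4.4³) = 175680/267.61 = 656.47 MPa
τ_max = K·τ₀ = 1.1027 × 656.47 = 723.87 MPa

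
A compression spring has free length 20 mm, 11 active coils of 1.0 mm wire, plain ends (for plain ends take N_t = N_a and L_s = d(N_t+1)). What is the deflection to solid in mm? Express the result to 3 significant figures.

8.00 mm

N_t = 11; L_s = 1.0·12 = 12 mm
δ_solid = L₀ − L_s = 20 − 12 = 8 mm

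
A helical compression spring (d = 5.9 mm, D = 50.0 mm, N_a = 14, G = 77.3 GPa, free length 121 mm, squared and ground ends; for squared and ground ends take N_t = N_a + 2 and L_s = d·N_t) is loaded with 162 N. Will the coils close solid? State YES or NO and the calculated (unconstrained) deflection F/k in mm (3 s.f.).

k = Gd⁴/(8D³N_a) = (77.3×10³)(5.9⁴)/(8·50.0³·14) = 6.6905 N/mm
N_t = 16; L_s = 5.9·16 = 94.4 mm; δ_solid = L₀ − L_s = 121 − 94.4 = 26.6 mm
δ = F/k = 162/6.6905 = 24.213 mm
δ < δ_solid → spring does not go solid

NO, δ = 24.2 mm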